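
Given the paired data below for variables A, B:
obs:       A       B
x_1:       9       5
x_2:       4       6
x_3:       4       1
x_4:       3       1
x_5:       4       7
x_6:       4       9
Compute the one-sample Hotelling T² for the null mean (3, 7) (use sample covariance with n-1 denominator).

Step 1 — sample mean vector:
  mean(A) = (9 + 4 + 4 + 3 + 4 + 4) / 6 = 28/6 = 4.6667
  mean(B) = (5 + 6 + 1 + 1 + 7 + 9) / 6 = 29/6 = 4.8333
  x̄ = (4.6667, 4.8333),  deviation x̄ - mu_0 = (4.6667, 4.8333) - (3, 7) = (1.6667, -2.1667).

Step 2 — sample covariance matrix, S[i,j] = (1/(n-1)) · Σ_k (x_{k,i} - mean_i) · (x_{k,j} - mean_j), divisor n-1 = 5:
  S[A,A] = ((4.3333)·(4.3333) + (-0.6667)·(-0.6667) + (-0.6667)·(-0.6667) + (-1.6667)·(-1.6667) + (-0.6667)·(-0.6667) + (-0.6667)·(-0.6667)) / 5 = 23.3333/5 = 4.6667
  S[A,B] = ((4.3333)·(0.1667) + (-0.6667)·(1.1667) + (-0.6667)·(-3.8333) + (-1.6667)·(-3.8333) + (-0.6667)·(2.1667) + (-0.6667)·(4.1667)) / 5 = 4.6667/5 = 0.9333
  S[B,B] = ((0.1667)·(0.1667) + (1.1667)·(1.1667) + (-3.8333)·(-3.8333) + (-3.8333)·(-3.8333) + (2.1667)·(2.1667) + (4.1667)·(4.1667)) / 5 = 52.8333/5 = 10.5667
  S = [[4.6667, 0.9333],
 [0.9333, 10.5667]].

Step 3 — invert S. det(S) = 4.6667·10.5667 - (0.9333)² = 48.44.
  S^{-1} = (1/det) · [[d, -b], [-b, a]] = [[0.2181, -0.0193],
 [-0.0193, 0.0963]].

Step 4 — quadratic form (x̄ - mu_0)^T · S^{-1} · (x̄ - mu_0):
  S^{-1} · (x̄ - mu_0) = (0.4053, -0.2408),
  (x̄ - mu_0)^T · [...] = (1.6667)·(0.4053) + (-2.1667)·(-0.2408) = 1.1974.

Step 5 — scale by n: T² = 6 · 1.1974 = 7.1841.

T² ≈ 7.1841


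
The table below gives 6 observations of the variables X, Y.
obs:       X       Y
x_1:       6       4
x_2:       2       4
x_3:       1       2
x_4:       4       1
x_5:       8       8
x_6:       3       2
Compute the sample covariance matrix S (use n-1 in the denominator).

Step 1 — column means:
  mean(X) = (6 + 2 + 1 + 4 + 8 + 3) / 6 = 24/6 = 4
  mean(Y) = (4 + 4 + 2 + 1 + 8 + 2) / 6 = 21/6 = 3.5

Step 2 — sample covariance S[i,j] = (1/(n-1)) · Σ_k (x_{k,i} - mean_i) · (x_{k,j} - mean_j), with n-1 = 5.
  S[X,X] = ((2)·(2) + (-2)·(-2) + (-3)·(-3) + (0)·(0) + (4)·(4) + (-1)·(-1)) / 5 = 34/5 = 6.8
  S[X,Y] = ((2)·(0.5) + (-2)·(0.5) + (-3)·(-1.5) + (0)·(-2.5) + (4)·(4.5) + (-1)·(-1.5)) / 5 = 24/5 = 4.8
  S[Y,Y] = ((0.5)·(0.5) + (0.5)·(0.5) + (-1.5)·(-1.5) + (-2.5)·(-2.5) + (4.5)·(4.5) + (-1.5)·(-1.5)) / 5 = 31.5/5 = 6.3

S is symmetric (S[j,i] = S[i,j]). Assembling:

S = [[6.8, 4.8],
 [4.8, 6.3]]


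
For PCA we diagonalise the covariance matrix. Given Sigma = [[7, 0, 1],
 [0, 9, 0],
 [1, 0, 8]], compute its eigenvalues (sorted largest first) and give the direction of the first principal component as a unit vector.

Step 1 — characteristic polynomial p(λ) = det(λI - Sigma) = λ³ - tr·λ² + c_1·λ - det, where tr = trace, c_1 = sum of the principal 2×2 minors, det = det(Sigma):
  tr = 7 + 9 + 8 = 24,
  c_1 = (7·9 - (0)²) + (7·8 - (1)²) + (9·8 - (0)²) = 63 + 55 + 72 = 190,
  det = 7·(9·8 - (0)²) - (0)·((0)·8 - (0)·(1)) + (1)·((0)·(0) - 9·(1)) = 7·(72) - (0)·(0) + (1)·(-9) = 495.
  So p(λ) = λ³ - 24λ² + 190λ - 495.
Step 2 — look for an integer root (rational root theorem: any rational root is an integer divisor of 495). Testing λ = 9:
  p(9) = 729 - 1944 + 1710 - 495 = 0  ✓
  Dividing out (λ - 9): p(λ) = (λ - 9)(λ² - 15λ + 55).
Step 3 — remaining eigenvalues from the quadratic λ² - 15λ + 55 = 0:
  Δ = 15² - 4·55 = 225 - 220 = 5,  λ = (15 ± √5)/2 = (15 ± 2.2361)/2 ≈ 8.618 or 6.382.
  Sorted: λ_1 = 9,  λ_2 = 8.618,  λ_3 = 6.382  (check: sum = 24 = tr ✓).

Step 4 — unit eigenvector for λ_1 = 9: v spans the null space of (Sigma - λ_1 I), whose rows are
  r_1 = (-2, 0, 1),  r_2 = (0, 0, 0),  r_3 = (1, 0, -1).
  v is orthogonal to every row, so take v ∝ r_1 × r_3 = ((0)·(-1) - (1)·(0), (1)·(1) - (-2)·(-1), (-2)·(0) - (0)·(1)) = (0, -1, 0).
  Rescale (multiply by -1 so the first nonzero entry is positive): u = (0, 1, 0).
  ||u|| = √((0)² + (1)² + (0)²) = √(1) = 1,  v_1 = u/||u|| ≈ (0, 1, 0) (||v_1|| = 1).

λ_1 = 9,  λ_2 = 8.618,  λ_3 = 6.382;  v_1 ≈ (0, 1, 0)


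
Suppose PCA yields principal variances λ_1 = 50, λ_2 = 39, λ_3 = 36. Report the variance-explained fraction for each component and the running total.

Step 1 — total variance = trace(Sigma) = Σ λ_i = 50 + 39 + 36 = 125.

Step 2 — fraction explained by component i = λ_i / Σ λ:
  PC1: 50/125 = 0.4
  PC2: 39/125 = 0.312
  PC3: 36/125 = 0.288

Step 3 — cumulative fraction after k components = (λ_1 + ... + λ_k) / Σ λ:
  k = 1: 50/125 = 0.4
  k = 2: (50 + 39)/125 = 89/125 = 0.712
  k = 3: (50 + 39 + 36)/125 = 125/125 = 1

Summary (fraction, with percent):

explained: PC1 0.4 (40%), PC2 0.312 (31.2%), PC3 0.288 (28.8%);  cumulative: 0.4, 0.712, 1


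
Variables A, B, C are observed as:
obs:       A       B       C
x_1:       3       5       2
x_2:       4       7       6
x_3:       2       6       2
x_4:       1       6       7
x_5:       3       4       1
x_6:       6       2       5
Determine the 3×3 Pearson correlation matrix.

Step 1 — column means:
  mean(A) = (3 + 4 + 2 + 1 + 3 + 6) / 6 = 19/6 = 3.1667
  mean(B) = (5 + 7 + 6 + 6 + 4 + 2) / 6 = 30/6 = 5
  mean(C) = (2 + 6 + 2 + 7 + 1 + 5) / 6 = 23/6 = 3.8333

Step 2 — sample variances and covariances s[i,j] = (1/(n-1)) · Σ_k (x_{k,i} - mean_i) · (x_{k,j} - mean_j), with n-1 = 5:
  s[A,A] = ((-0.1667)·(-0.1667) + (0.8333)·(0.8333) + (-1.1667)·(-1.1667) + (-2.1667)·(-2.1667) + (-0.1667)·(-0.1667) + (2.8333)·(2.8333)) / 5 = 14.8333/5 = 2.9667
  s[A,B] = ((-0.1667)·(0) + (0.8333)·(2) + (-1.1667)·(1) + (-2.1667)·(1) + (-0.1667)·(-1) + (2.8333)·(-3)) / 5 = -10/5 = -2
  s[A,C] = ((-0.1667)·(-1.8333) + (0.8333)·(2.1667) + (-1.1667)·(-1.8333) + (-2.1667)·(3.1667) + (-0.1667)·(-2.8333) + (2.8333)·(1.1667)) / 5 = 1.1667/5 = 0.2333
  s[B,B] = ((0)·(0) + (2)·(2) + (1)·(1) + (1)·(1) + (-1)·(-1) + (-3)·(-3)) / 5 = 16/5 = 3.2
  s[B,C] = ((0)·(-1.8333) + (2)·(2.1667) + (1)·(-1.8333) + (1)·(3.1667) + (-1)·(-2.8333) + (-3)·(1.1667)) / 5 = 5/5 = 1
  s[C,C] = ((-1.8333)·(-1.8333) + (2.1667)·(2.1667) + (-1.8333)·(-1.8333) + (3.1667)·(3.1667) + (-2.8333)·(-2.8333) + (1.1667)·(1.1667)) / 5 = 30.8333/5 = 6.1667
  Sample standard deviations s_i = √(s[i,i]):
  s(A) = √(2.9667) = 1.7224
  s(B) = √(3.2) = 1.7889
  s(C) = √(6.1667) = 2.4833

Step 3 — r_{ij} = s_{ij} / (s_i · s_j):
  r[A,A] = 1 (diagonal).
  r[A,B] = -2 / (1.7224 · 1.7889) = -2 / 3.0811 = -0.6491
  r[A,C] = 0.2333 / (1.7224 · 2.4833) = 0.2333 / 4.2772 = 0.0546
  r[B,B] = 1 (diagonal).
  r[B,C] = 1 / (1.7889 · 2.4833) = 1 / 4.4422 = 0.2251
  r[C,C] = 1 (diagonal).

R is symmetric with unit diagonal. Assembling:

R = [[1, -0.6491, 0.0546],
 [-0.6491, 1, 0.2251],
 [0.0546, 0.2251, 1]]


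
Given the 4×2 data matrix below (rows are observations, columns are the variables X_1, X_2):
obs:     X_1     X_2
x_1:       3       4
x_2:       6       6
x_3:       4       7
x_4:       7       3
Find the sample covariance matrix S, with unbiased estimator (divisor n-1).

Step 1 — column means:
  mean(X_1) = (3 + 6 + 4 + 7) / 4 = 20/4 = 5
  mean(X_2) = (4 + 6 + 7 + 3) / 4 = 20/4 = 5

Step 2 — sample covariance S[i,j] = (1/(n-1)) · Σ_k (x_{k,i} - mean_i) · (x_{k,j} - mean_j), with n-1 = 3.
  S[X_1,X_1] = ((-2)·(-2) + (1)·(1) + (-1)·(-1) + (2)·(2)) / 3 = 10/3 = 3.3333
  S[X_1,X_2] = ((-2)·(-1) + (1)·(1) + (-1)·(2) + (2)·(-2)) / 3 = -3/3 = -1
  S[X_2,X_2] = ((-1)·(-1) + (1)·(1) + (2)·(2) + (-2)·(-2)) / 3 = 10/3 = 3.3333

S is symmetric (S[j,i] = S[i,j]). Assembling:

S = [[3.3333, -1],
 [-1, 3.3333]]


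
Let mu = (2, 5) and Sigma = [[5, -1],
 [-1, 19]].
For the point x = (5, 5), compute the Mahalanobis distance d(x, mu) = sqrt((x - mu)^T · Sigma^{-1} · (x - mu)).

Step 1 — centre the observation: (x - mu) = (3, 0).

Step 2 — invert Sigma. det(Sigma) = 5·19 - (-1)² = 94.
  Sigma^{-1} = (1/det) · [[d, -b], [-b, a]] = [[0.2021, 0.0106],
 [0.0106, 0.0532]].

Step 3 — form the quadratic (x - mu)^T · Sigma^{-1} · (x - mu):
  Sigma^{-1} · (x - mu) = (0.6064, 0.0319).
  (x - mu)^T · [Sigma^{-1} · (x - mu)] = (3)·(0.6064) + (0)·(0.0319) = 1.8191.

Step 4 — take square root: d = √(1.8191) ≈ 1.3488.

d(x, mu) = √(1.8191) ≈ 1.3488


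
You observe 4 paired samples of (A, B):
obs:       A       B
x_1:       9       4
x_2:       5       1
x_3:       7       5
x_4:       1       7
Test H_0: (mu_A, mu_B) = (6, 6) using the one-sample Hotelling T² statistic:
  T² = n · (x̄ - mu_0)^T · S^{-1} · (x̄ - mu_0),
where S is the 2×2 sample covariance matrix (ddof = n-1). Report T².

Step 1 — sample mean vector:
  mean(A) = (9 + 5 + 7 + 1) / 4 = 22/4 = 5.5
  mean(B) = (4 + 1 + 5 + 7) / 4 = 17/4 = 4.25
  x̄ = (5.5, 4.25),  deviation x̄ - mu_0 = (5.5, 4.25) - (6, 6) = (-0.5, -1.75).

Step 2 — sample covariance matrix, S[i,j] = (1/(n-1)) · Σ_k (x_{k,i} - mean_i) · (x_{k,j} - mean_j), divisor n-1 = 3:
  S[A,A] = ((3.5)·(3.5) + (-0.5)·(-0.5) + (1.5)·(1.5) + (-4.5)·(-4.5)) / 3 = 35/3 = 11.6667
  S[A,B] = ((3.5)·(-0.25) + (-0.5)·(-3.25) + (1.5)·(0.75) + (-4.5)·(2.75)) / 3 = -10.5/3 = -3.5
  S[B,B] = ((-0.25)·(-0.25) + (-3.25)·(-3.25) + (0.75)·(0.75) + (2.75)·(2.75)) / 3 = 18.75/3 = 6.25
  S = [[11.6667, -3.5],
 [-3.5, 6.25]].

Step 3 — invert S. det(S) = 11.6667·6.25 - (-3.5)² = 60.6667.
  S^{-1} = (1/det) · [[d, -b], [-b, a]] = [[0.103, 0.0577],
 [0.0577, 0.1923]].

Step 4 — quadratic form (x̄ - mu_0)^T · S^{-1} · (x̄ - mu_0):
  S^{-1} · (x̄ - mu_0) = (-0.1525, -0.3654),
  (x̄ - mu_0)^T · [...] = (-0.5)·(-0.1525) + (-1.75)·(-0.3654) = 0.7157.

Step 5 — scale by n: T² = 4 · 0.7157 = 2.8626.

T² ≈ 2.8626


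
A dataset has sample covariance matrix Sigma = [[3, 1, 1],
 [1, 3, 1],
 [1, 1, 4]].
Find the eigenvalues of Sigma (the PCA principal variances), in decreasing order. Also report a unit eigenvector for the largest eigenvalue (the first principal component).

Step 1 — characteristic polynomial p(λ) = det(λI - Sigma) = λ³ - tr·λ² + c_1·λ - det, where tr = trace, c_1 = sum of the principal 2×2 minors, det = det(Sigma):
  tr = 3 + 3 + 4 = 10,
  c_1 = (3·3 - (1)²) + (3·4 - (1)²) + (3·4 - (1)²) = 8 + 11 + 11 = 30,
  det = 3·(3·4 - (1)²) - (1)·((1)·4 - (1)·(1)) + (1)·((1)·(1) - 3·(1)) = 3·(11) - (1)·(3) + (1)·(-2) = 28.
  So p(λ) = λ³ - 10λ² + 30λ - 28.
Step 2 — look for an integer root (rational root theorem: any rational root is an integer divisor of 28). Testing λ = 2:
  p(2) = 8 - 40 + 60 - 28 = 0  ✓
  Dividing out (λ - 2): p(λ) = (λ - 2)(λ² - 8λ + 14).
Step 3 — remaining eigenvalues from the quadratic λ² - 8λ + 14 = 0:
  Δ = 8² - 4·14 = 64 - 56 = 8,  λ = (8 ± √8)/2 = (8 ± 2.8284)/2 ≈ 5.4142 or 2.5858.
  Sorted: λ_1 = 5.4142,  λ_2 = 2.5858,  λ_3 = 2  (check: sum = 10 = tr ✓).

Step 4 — unit eigenvector for λ_1 ≈ 5.4142: v spans the null space of (Sigma - λ_1 I), whose rows are
  r_1 = (-2.4142, 1, 1),  r_2 = (1, -2.4142, 1),  r_3 = (1, 1, -1.4142).
  v is orthogonal to every row, so take v ∝ r_1 × r_2 = ((1)·(1) - (1)·(-2.4142), (1)·(1) - (-2.4142)·(1), (-2.4142)·(-2.4142) - (1)·(1)) ≈ (3.4142, 3.4142, 4.8284).
  Let u = (3.4142, 3.4142, 4.8284).
  ||u|| = √((3.4142)² + (3.4142)² + (4.8284)²) = √(46.6274) ≈ 6.8284,  v_1 = u/||u|| ≈ (0.5, 0.5, 0.7071) (||v_1|| = 1).

λ_1 = 5.4142,  λ_2 = 2.5858,  λ_3 = 2;  v_1 ≈ (0.5, 0.5, 0.7071)


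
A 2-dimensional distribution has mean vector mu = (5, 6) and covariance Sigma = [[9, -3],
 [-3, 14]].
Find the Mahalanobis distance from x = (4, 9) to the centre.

Step 1 — centre the observation: (x - mu) = (-1, 3).

Step 2 — invert Sigma. det(Sigma) = 9·14 - (-3)² = 117.
  Sigma^{-1} = (1/det) · [[d, -b], [-b, a]] = [[0.1197, 0.0256],
 [0.0256, 0.0769]].

Step 3 — form the quadratic (x - mu)^T · Sigma^{-1} · (x - mu):
  Sigma^{-1} · (x - mu) = (-0.0427, 0.2051).
  (x - mu)^T · [Sigma^{-1} · (x - mu)] = (-1)·(-0.0427) + (3)·(0.2051) = 0.6581.

Step 4 — take square root: d = √(0.6581) ≈ 0.8112.

d(x, mu) = √(0.6581) ≈ 0.8112


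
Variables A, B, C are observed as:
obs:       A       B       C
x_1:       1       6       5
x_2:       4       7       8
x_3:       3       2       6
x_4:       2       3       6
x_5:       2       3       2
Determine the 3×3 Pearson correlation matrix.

Step 1 — column means:
  mean(A) = (1 + 4 + 3 + 2 + 2) / 5 = 12/5 = 2.4
  mean(B) = (6 + 7 + 2 + 3 + 3) / 5 = 21/5 = 4.2
  mean(C) = (5 + 8 + 6 + 6 + 2) / 5 = 27/5 = 5.4

Step 2 — sample variances and covariances s[i,j] = (1/(n-1)) · Σ_k (x_{k,i} - mean_i) · (x_{k,j} - mean_j), with n-1 = 4:
  s[A,A] = ((-1.4)·(-1.4) + (1.6)·(1.6) + (0.6)·(0.6) + (-0.4)·(-0.4) + (-0.4)·(-0.4)) / 4 = 5.2/4 = 1.3
  s[A,B] = ((-1.4)·(1.8) + (1.6)·(2.8) + (0.6)·(-2.2) + (-0.4)·(-1.2) + (-0.4)·(-1.2)) / 4 = 1.6/4 = 0.4
  s[A,C] = ((-1.4)·(-0.4) + (1.6)·(2.6) + (0.6)·(0.6) + (-0.4)·(0.6) + (-0.4)·(-3.4)) / 4 = 6.2/4 = 1.55
  s[B,B] = ((1.8)·(1.8) + (2.8)·(2.8) + (-2.2)·(-2.2) + (-1.2)·(-1.2) + (-1.2)·(-1.2)) / 4 = 18.8/4 = 4.7
  s[B,C] = ((1.8)·(-0.4) + (2.8)·(2.6) + (-2.2)·(0.6) + (-1.2)·(0.6) + (-1.2)·(-3.4)) / 4 = 8.6/4 = 2.15
  s[C,C] = ((-0.4)·(-0.4) + (2.6)·(2.6) + (0.6)·(0.6) + (0.6)·(0.6) + (-3.4)·(-3.4)) / 4 = 19.2/4 = 4.8
  Sample standard deviations s_i = √(s[i,i]):
  s(A) = √(1.3) = 1.1402
  s(B) = √(4.7) = 2.1679
  s(C) = √(4.8) = 2.1909

Step 3 — r_{ij} = s_{ij} / (s_i · s_j):
  r[A,A] = 1 (diagonal).
  r[A,B] = 0.4 / (1.1402 · 2.1679) = 0.4 / 2.4718 = 0.1618
  r[A,C] = 1.55 / (1.1402 · 2.1909) = 1.55 / 2.498 = 0.6205
  r[B,B] = 1 (diagonal).
  r[B,C] = 2.15 / (2.1679 · 2.1909) = 2.15 / 4.7497 = 0.4527
  r[C,C] = 1 (diagonal).

R is symmetric with unit diagonal. Assembling:

R = [[1, 0.1618, 0.6205],
 [0.1618, 1, 0.4527],
 [0.6205, 0.4527, 1]]


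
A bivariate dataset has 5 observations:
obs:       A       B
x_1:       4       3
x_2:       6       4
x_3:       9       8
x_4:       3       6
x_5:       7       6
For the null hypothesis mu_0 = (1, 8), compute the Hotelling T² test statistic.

Step 1 — sample mean vector:
  mean(A) = (4 + 6 + 9 + 3 + 7) / 5 = 29/5 = 5.8
  mean(B) = (3 + 4 + 8 + 6 + 6) / 5 = 27/5 = 5.4
  x̄ = (5.8, 5.4),  deviation x̄ - mu_0 = (5.8, 5.4) - (1, 8) = (4.8, -2.6).

Step 2 — sample covariance matrix, S[i,j] = (1/(n-1)) · Σ_k (x_{k,i} - mean_i) · (x_{k,j} - mean_j), divisor n-1 = 4:
  S[A,A] = ((-1.8)·(-1.8) + (0.2)·(0.2) + (3.2)·(3.2) + (-2.8)·(-2.8) + (1.2)·(1.2)) / 4 = 22.8/4 = 5.7
  S[A,B] = ((-1.8)·(-2.4) + (0.2)·(-1.4) + (3.2)·(2.6) + (-2.8)·(0.6) + (1.2)·(0.6)) / 4 = 11.4/4 = 2.85
  S[B,B] = ((-2.4)·(-2.4) + (-1.4)·(-1.4) + (2.6)·(2.6) + (0.6)·(0.6) + (0.6)·(0.6)) / 4 = 15.2/4 = 3.8
  S = [[5.7, 2.85],
 [2.85, 3.8]].

Step 3 — invert S. det(S) = 5.7·3.8 - (2.85)² = 13.5375.
  S^{-1} = (1/det) · [[d, -b], [-b, a]] = [[0.2807, -0.2105],
 [-0.2105, 0.4211]].

Step 4 — quadratic form (x̄ - mu_0)^T · S^{-1} · (x̄ - mu_0):
  S^{-1} · (x̄ - mu_0) = (1.8947, -2.1053),
  (x̄ - mu_0)^T · [...] = (4.8)·(1.8947) + (-2.6)·(-2.1053) = 14.5684.

Step 5 — scale by n: T² = 5 · 14.5684 = 72.8421.

T² ≈ 72.8421


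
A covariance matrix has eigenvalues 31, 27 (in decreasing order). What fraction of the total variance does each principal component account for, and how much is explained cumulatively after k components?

Step 1 — total variance = trace(Sigma) = Σ λ_i = 31 + 27 = 58.

Step 2 — fraction explained by component i = λ_i / Σ λ:
  PC1: 31/58 = 0.5345
  PC2: 27/58 = 0.4655

Step 3 — cumulative fraction after k components = (λ_1 + ... + λ_k) / Σ λ:
  k = 1: 31/58 = 0.5345
  k = 2: (31 + 27)/58 = 58/58 = 1

Summary (fraction, with percent):

explained: PC1 0.5345 (53.45%), PC2 0.4655 (46.55%);  cumulative: 0.5345, 1


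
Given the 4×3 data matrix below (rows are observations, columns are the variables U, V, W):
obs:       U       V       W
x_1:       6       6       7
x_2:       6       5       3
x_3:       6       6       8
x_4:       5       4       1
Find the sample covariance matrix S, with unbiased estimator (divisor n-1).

Step 1 — column means:
  mean(U) = (6 + 6 + 6 + 5) / 4 = 23/4 = 5.75
  mean(V) = (6 + 5 + 6 + 4) / 4 = 21/4 = 5.25
  mean(W) = (7 + 3 + 8 + 1) / 4 = 19/4 = 4.75

Step 2 — sample covariance S[i,j] = (1/(n-1)) · Σ_k (x_{k,i} - mean_i) · (x_{k,j} - mean_j), with n-1 = 3.
  S[U,U] = ((0.25)·(0.25) + (0.25)·(0.25) + (0.25)·(0.25) + (-0.75)·(-0.75)) / 3 = 0.75/3 = 0.25
  S[U,V] = ((0.25)·(0.75) + (0.25)·(-0.25) + (0.25)·(0.75) + (-0.75)·(-1.25)) / 3 = 1.25/3 = 0.4167
  S[U,W] = ((0.25)·(2.25) + (0.25)·(-1.75) + (0.25)·(3.25) + (-0.75)·(-3.75)) / 3 = 3.75/3 = 1.25
  S[V,V] = ((0.75)·(0.75) + (-0.25)·(-0.25) + (0.75)·(0.75) + (-1.25)·(-1.25)) / 3 = 2.75/3 = 0.9167
  S[V,W] = ((0.75)·(2.25) + (-0.25)·(-1.75) + (0.75)·(3.25) + (-1.25)·(-3.75)) / 3 = 9.25/3 = 3.0833
  S[W,W] = ((2.25)·(2.25) + (-1.75)·(-1.75) + (3.25)·(3.25) + (-3.75)·(-3.75)) / 3 = 32.75/3 = 10.9167

S is symmetric (S[j,i] = S[i,j]). Assembling:

S = [[0.25, 0.4167, 1.25],
 [0.4167, 0.9167, 3.0833],
 [1.25, 3.0833, 10.9167]]


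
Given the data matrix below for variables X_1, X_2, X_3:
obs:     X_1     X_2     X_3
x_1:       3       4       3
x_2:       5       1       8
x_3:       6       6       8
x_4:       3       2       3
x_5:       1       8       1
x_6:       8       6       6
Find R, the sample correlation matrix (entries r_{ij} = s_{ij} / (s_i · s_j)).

Step 1 — column means:
  mean(X_1) = (3 + 5 + 6 + 3 + 1 + 8) / 6 = 26/6 = 4.3333
  mean(X_2) = (4 + 1 + 6 + 2 + 8 + 6) / 6 = 27/6 = 4.5
  mean(X_3) = (3 + 8 + 8 + 3 + 1 + 6) / 6 = 29/6 = 4.8333

Step 2 — sample variances and covariances s[i,j] = (1/(n-1)) · Σ_k (x_{k,i} - mean_i) · (x_{k,j} - mean_j), with n-1 = 5:
  s[X_1,X_1] = ((-1.3333)·(-1.3333) + (0.6667)·(0.6667) + (1.6667)·(1.6667) + (-1.3333)·(-1.3333) + (-3.3333)·(-3.3333) + (3.6667)·(3.6667)) / 5 = 31.3333/5 = 6.2667
  s[X_1,X_2] = ((-1.3333)·(-0.5) + (0.6667)·(-3.5) + (1.6667)·(1.5) + (-1.3333)·(-2.5) + (-3.3333)·(3.5) + (3.6667)·(1.5)) / 5 = -2/5 = -0.4
  s[X_1,X_3] = ((-1.3333)·(-1.8333) + (0.6667)·(3.1667) + (1.6667)·(3.1667) + (-1.3333)·(-1.8333) + (-3.3333)·(-3.8333) + (3.6667)·(1.1667)) / 5 = 29.3333/5 = 5.8667
  s[X_2,X_2] = ((-0.5)·(-0.5) + (-3.5)·(-3.5) + (1.5)·(1.5) + (-2.5)·(-2.5) + (3.5)·(3.5) + (1.5)·(1.5)) / 5 = 35.5/5 = 7.1
  s[X_2,X_3] = ((-0.5)·(-1.8333) + (-3.5)·(3.1667) + (1.5)·(3.1667) + (-2.5)·(-1.8333) + (3.5)·(-3.8333) + (1.5)·(1.1667)) / 5 = -12.5/5 = -2.5
  s[X_3,X_3] = ((-1.8333)·(-1.8333) + (3.1667)·(3.1667) + (3.1667)·(3.1667) + (-1.8333)·(-1.8333) + (-3.8333)·(-3.8333) + (1.1667)·(1.1667)) / 5 = 42.8333/5 = 8.5667
  Sample standard deviations s_i = √(s[i,i]):
  s(X_1) = √(6.2667) = 2.5033
  s(X_2) = √(7.1) = 2.6646
  s(X_3) = √(8.5667) = 2.9269

Step 3 — r_{ij} = s_{ij} / (s_i · s_j):
  r[X_1,X_1] = 1 (diagonal).
  r[X_1,X_2] = -0.4 / (2.5033 · 2.6646) = -0.4 / 6.6703 = -0.06
  r[X_1,X_3] = 5.8667 / (2.5033 · 2.9269) = 5.8667 / 7.327 = 0.8007
  r[X_2,X_2] = 1 (diagonal).
  r[X_2,X_3] = -2.5 / (2.6646 · 2.9269) = -2.5 / 7.7989 = -0.3206
  r[X_3,X_3] = 1 (diagonal).

R is symmetric with unit diagonal. Assembling:

R = [[1, -0.06, 0.8007],
 [-0.06, 1, -0.3206],
 [0.8007, -0.3206, 1]]


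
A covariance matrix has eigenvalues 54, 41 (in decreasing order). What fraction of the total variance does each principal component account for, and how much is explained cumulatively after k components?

Step 1 — total variance = trace(Sigma) = Σ λ_i = 54 + 41 = 95.

Step 2 — fraction explained by component i = λ_i / Σ λ:
  PC1: 54/95 = 0.5684
  PC2: 41/95 = 0.4316

Step 3 — cumulative fraction after k components = (λ_1 + ... + λ_k) / Σ λ:
  k = 1: 54/95 = 0.5684
  k = 2: (54 + 41)/95 = 95/95 = 1

Summary (fraction, with percent):

explained: PC1 0.5684 (56.84%), PC2 0.4316 (43.16%);  cumulative: 0.5684, 1


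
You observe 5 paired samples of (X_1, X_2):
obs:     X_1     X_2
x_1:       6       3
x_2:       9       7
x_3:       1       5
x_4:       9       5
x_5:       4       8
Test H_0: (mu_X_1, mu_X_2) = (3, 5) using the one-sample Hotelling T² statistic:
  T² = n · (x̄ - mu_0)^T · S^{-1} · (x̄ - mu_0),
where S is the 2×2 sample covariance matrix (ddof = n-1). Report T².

Step 1 — sample mean vector:
  mean(X_1) = (6 + 9 + 1 + 9 + 4) / 5 = 29/5 = 5.8
  mean(X_2) = (3 + 7 + 5 + 5 + 8) / 5 = 28/5 = 5.6
  x̄ = (5.8, 5.6),  deviation x̄ - mu_0 = (5.8, 5.6) - (3, 5) = (2.8, 0.6).

Step 2 — sample covariance matrix, S[i,j] = (1/(n-1)) · Σ_k (x_{k,i} - mean_i) · (x_{k,j} - mean_j), divisor n-1 = 4:
  S[X_1,X_1] = ((0.2)·(0.2) + (3.2)·(3.2) + (-4.8)·(-4.8) + (3.2)·(3.2) + (-1.8)·(-1.8)) / 4 = 46.8/4 = 11.7
  S[X_1,X_2] = ((0.2)·(-2.6) + (3.2)·(1.4) + (-4.8)·(-0.6) + (3.2)·(-0.6) + (-1.8)·(2.4)) / 4 = 0.6/4 = 0.15
  S[X_2,X_2] = ((-2.6)·(-2.6) + (1.4)·(1.4) + (-0.6)·(-0.6) + (-0.6)·(-0.6) + (2.4)·(2.4)) / 4 = 15.2/4 = 3.8
  S = [[11.7, 0.15],
 [0.15, 3.8]].

Step 3 — invert S. det(S) = 11.7·3.8 - (0.15)² = 44.4375.
  S^{-1} = (1/det) · [[d, -b], [-b, a]] = [[0.0855, -0.0034],
 [-0.0034, 0.2633]].

Step 4 — quadratic form (x̄ - mu_0)^T · S^{-1} · (x̄ - mu_0):
  S^{-1} · (x̄ - mu_0) = (0.2374, 0.1485),
  (x̄ - mu_0)^T · [...] = (2.8)·(0.2374) + (0.6)·(0.1485) = 0.7539.

Step 5 — scale by n: T² = 5 · 0.7539 = 3.7693.

T² ≈ 3.7693


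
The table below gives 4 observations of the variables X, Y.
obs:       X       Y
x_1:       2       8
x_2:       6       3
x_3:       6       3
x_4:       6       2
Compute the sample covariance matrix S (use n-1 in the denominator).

Step 1 — column means:
  mean(X) = (2 + 6 + 6 + 6) / 4 = 20/4 = 5
  mean(Y) = (8 + 3 + 3 + 2) / 4 = 16/4 = 4

Step 2 — sample covariance S[i,j] = (1/(n-1)) · Σ_k (x_{k,i} - mean_i) · (x_{k,j} - mean_j), with n-1 = 3.
  S[X,X] = ((-3)·(-3) + (1)·(1) + (1)·(1) + (1)·(1)) / 3 = 12/3 = 4
  S[X,Y] = ((-3)·(4) + (1)·(-1) + (1)·(-1) + (1)·(-2)) / 3 = -16/3 = -5.3333
  S[Y,Y] = ((4)·(4) + (-1)·(-1) + (-1)·(-1) + (-2)·(-2)) / 3 = 22/3 = 7.3333

S is symmetric (S[j,i] = S[i,j]). Assembling:

S = [[4, -5.3333],
 [-5.3333, 7.3333]]


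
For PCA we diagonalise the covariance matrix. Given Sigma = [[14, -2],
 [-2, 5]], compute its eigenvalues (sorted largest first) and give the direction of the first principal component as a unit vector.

Step 1 — characteristic polynomial of 2×2 Sigma:
  det(Sigma - λI) = λ² - trace · λ + det = 0.
  trace = 14 + 5 = 19, det = 14·5 - (-2)² = 66.
Step 2 — discriminant:
  Δ = trace² - 4·det = 361 - 264 = 97.
Step 3 — eigenvalues:
  λ = (trace ± √Δ)/2 = (19 ± 9.8489)/2,
  λ_1 = 14.4244,  λ_2 = 4.5756.

Step 4 — unit eigenvector for λ_1: solve (Sigma - λ_1 I)v = 0. First row:
  (14 - 14.4244)·v_x + (-2)·v_y = 0, i.e. (-0.4244)·v_x + (-2)·v_y = 0,
  so v ∝ (b, λ_1 - a) = (-2, 0.4244); multiply by -1 so the first entry is positive: u = (2, -0.4244).
  ||u|| = √((2)² + (-0.4244)²) = √(4.1801) ≈ 2.0445,
  v_1 = u/||u|| ≈ (0.9782, -0.2076) (||v_1|| = 1).

λ_1 = 14.4244,  λ_2 = 4.5756;  v_1 ≈ (0.9782, -0.2076)


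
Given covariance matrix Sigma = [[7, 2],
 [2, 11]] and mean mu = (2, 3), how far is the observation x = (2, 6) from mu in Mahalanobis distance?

Step 1 — centre the observation: (x - mu) = (0, 3).

Step 2 — invert Sigma. det(Sigma) = 7·11 - (2)² = 73.
  Sigma^{-1} = (1/det) · [[d, -b], [-b, a]] = [[0.1507, -0.0274],
 [-0.0274, 0.0959]].

Step 3 — form the quadratic (x - mu)^T · Sigma^{-1} · (x - mu):
  Sigma^{-1} · (x - mu) = (-0.0822, 0.2877).
  (x - mu)^T · [Sigma^{-1} · (x - mu)] = (0)·(-0.0822) + (3)·(0.2877) = 0.863.

Step 4 — take square root: d = √(0.863) ≈ 0.929.

d(x, mu) = √(0.863) ≈ 0.929


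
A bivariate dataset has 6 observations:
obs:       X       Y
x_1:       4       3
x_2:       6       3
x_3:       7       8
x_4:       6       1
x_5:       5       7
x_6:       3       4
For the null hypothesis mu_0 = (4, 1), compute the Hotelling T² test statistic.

Step 1 — sample mean vector:
  mean(X) = (4 + 6 + 7 + 6 + 5 + 3) / 6 = 31/6 = 5.1667
  mean(Y) = (3 + 3 + 8 + 1 + 7 + 4) / 6 = 26/6 = 4.3333
  x̄ = (5.1667, 4.3333),  deviation x̄ - mu_0 = (5.1667, 4.3333) - (4, 1) = (1.1667, 3.3333).

Step 2 — sample covariance matrix, S[i,j] = (1/(n-1)) · Σ_k (x_{k,i} - mean_i) · (x_{k,j} - mean_j), divisor n-1 = 5:
  S[X,X] = ((-1.1667)·(-1.1667) + (0.8333)·(0.8333) + (1.8333)·(1.8333) + (0.8333)·(0.8333) + (-0.1667)·(-0.1667) + (-2.1667)·(-2.1667)) / 5 = 10.8333/5 = 2.1667
  S[X,Y] = ((-1.1667)·(-1.3333) + (0.8333)·(-1.3333) + (1.8333)·(3.6667) + (0.8333)·(-3.3333) + (-0.1667)·(2.6667) + (-2.1667)·(-0.3333)) / 5 = 4.6667/5 = 0.9333
  S[Y,Y] = ((-1.3333)·(-1.3333) + (-1.3333)·(-1.3333) + (3.6667)·(3.6667) + (-3.3333)·(-3.3333) + (2.6667)·(2.6667) + (-0.3333)·(-0.3333)) / 5 = 35.3333/5 = 7.0667
  S = [[2.1667, 0.9333],
 [0.9333, 7.0667]].

Step 3 — invert S. det(S) = 2.1667·7.0667 - (0.9333)² = 14.44.
  S^{-1} = (1/det) · [[d, -b], [-b, a]] = [[0.4894, -0.0646],
 [-0.0646, 0.15]].

Step 4 — quadratic form (x̄ - mu_0)^T · S^{-1} · (x̄ - mu_0):
  S^{-1} · (x̄ - mu_0) = (0.3555, 0.4247),
  (x̄ - mu_0)^T · [...] = (1.1667)·(0.3555) + (3.3333)·(0.4247) = 1.8306.

Step 5 — scale by n: T² = 6 · 1.8306 = 10.9834.

T² ≈ 10.9834


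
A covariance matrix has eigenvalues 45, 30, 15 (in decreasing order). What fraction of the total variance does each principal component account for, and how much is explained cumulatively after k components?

Step 1 — total variance = trace(Sigma) = Σ λ_i = 45 + 30 + 15 = 90.

Step 2 — fraction explained by component i = λ_i / Σ λ:
  PC1: 45/90 = 0.5
  PC2: 30/90 = 0.3333
  PC3: 15/90 = 0.1667

Step 3 — cumulative fraction after k components = (λ_1 + ... + λ_k) / Σ λ:
  k = 1: 45/90 = 0.5
  k = 2: (45 + 30)/90 = 75/90 = 0.8333
  k = 3: (45 + 30 + 15)/90 = 90/90 = 1

Summary (fraction, with percent):

explained: PC1 0.5 (50%), PC2 0.3333 (33.33%), PC3 0.1667 (16.67%);  cumulative: 0.5, 0.8333, 1


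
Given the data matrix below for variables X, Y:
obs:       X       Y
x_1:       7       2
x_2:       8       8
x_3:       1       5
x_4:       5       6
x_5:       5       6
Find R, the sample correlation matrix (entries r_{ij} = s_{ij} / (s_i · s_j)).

Step 1 — column means:
  mean(X) = (7 + 8 + 1 + 5 + 5) / 5 = 26/5 = 5.2
  mean(Y) = (2 + 8 + 5 + 6 + 6) / 5 = 27/5 = 5.4

Step 2 — sample variances and covariances s[i,j] = (1/(n-1)) · Σ_k (x_{k,i} - mean_i) · (x_{k,j} - mean_j), with n-1 = 4:
  s[X,X] = ((1.8)·(1.8) + (2.8)·(2.8) + (-4.2)·(-4.2) + (-0.2)·(-0.2) + (-0.2)·(-0.2)) / 4 = 28.8/4 = 7.2
  s[X,Y] = ((1.8)·(-3.4) + (2.8)·(2.6) + (-4.2)·(-0.4) + (-0.2)·(0.6) + (-0.2)·(0.6)) / 4 = 2.6/4 = 0.65
  s[Y,Y] = ((-3.4)·(-3.4) + (2.6)·(2.6) + (-0.4)·(-0.4) + (0.6)·(0.6) + (0.6)·(0.6)) / 4 = 19.2/4 = 4.8
  Sample standard deviations s_i = √(s[i,i]):
  s(X) = √(7.2) = 2.6833
  s(Y) = √(4.8) = 2.1909

Step 3 — r_{ij} = s_{ij} / (s_i · s_j):
  r[X,X] = 1 (diagonal).
  r[X,Y] = 0.65 / (2.6833 · 2.1909) = 0.65 / 5.8788 = 0.1106
  r[Y,Y] = 1 (diagonal).

R is symmetric with unit diagonal. Assembling:

R = [[1, 0.1106],
 [0.1106, 1]]


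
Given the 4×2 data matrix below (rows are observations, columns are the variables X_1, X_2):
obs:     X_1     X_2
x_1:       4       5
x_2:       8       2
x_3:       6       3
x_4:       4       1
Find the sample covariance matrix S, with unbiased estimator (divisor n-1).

Step 1 — column means:
  mean(X_1) = (4 + 8 + 6 + 4) / 4 = 22/4 = 5.5
  mean(X_2) = (5 + 2 + 3 + 1) / 4 = 11/4 = 2.75

Step 2 — sample covariance S[i,j] = (1/(n-1)) · Σ_k (x_{k,i} - mean_i) · (x_{k,j} - mean_j), with n-1 = 3.
  S[X_1,X_1] = ((-1.5)·(-1.5) + (2.5)·(2.5) + (0.5)·(0.5) + (-1.5)·(-1.5)) / 3 = 11/3 = 3.6667
  S[X_1,X_2] = ((-1.5)·(2.25) + (2.5)·(-0.75) + (0.5)·(0.25) + (-1.5)·(-1.75)) / 3 = -2.5/3 = -0.8333
  S[X_2,X_2] = ((2.25)·(2.25) + (-0.75)·(-0.75) + (0.25)·(0.25) + (-1.75)·(-1.75)) / 3 = 8.75/3 = 2.9167

S is symmetric (S[j,i] = S[i,j]). Assembling:

S = [[3.6667, -0.8333],
 [-0.8333, 2.9167]]


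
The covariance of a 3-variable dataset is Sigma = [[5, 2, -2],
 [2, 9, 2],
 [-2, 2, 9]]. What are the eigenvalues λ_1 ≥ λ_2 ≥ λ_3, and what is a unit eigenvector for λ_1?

Step 1 — characteristic polynomial p(λ) = det(λI - Sigma) = λ³ - tr·λ² + c_1·λ - det, where tr = trace, c_1 = sum of the principal 2×2 minors, det = det(Sigma):
  tr = 5 + 9 + 9 = 23,
  c_1 = (5·9 - (2)²) + (5·9 - (-2)²) + (9·9 - (2)²) = 41 + 41 + 77 = 159,
  det = 5·(9·9 - (2)²) - (2)·((2)·9 - (2)·(-2)) + (-2)·((2)·(2) - 9·(-2)) = 5·(77) - (2)·(22) + (-2)·(22) = 297.
  So p(λ) = λ³ - 23λ² + 159λ - 297.
Step 2 — look for an integer root (rational root theorem: any rational root is an integer divisor of 297). Testing λ = 3:
  p(3) = 27 - 207 + 477 - 297 = 0  ✓
  Dividing out (λ - 3): p(λ) = (λ - 3)(λ² - 20λ + 99).
Step 3 — remaining eigenvalues from the quadratic λ² - 20λ + 99 = 0:
  Δ = 20² - 4·99 = 400 - 396 = 4,  λ = (20 ± √4)/2 = (20 ± 2)/2 = 11 or 9.
  Sorted: λ_1 = 11,  λ_2 = 9,  λ_3 = 3  (check: sum = 23 = tr ✓).

Step 4 — unit eigenvector for λ_1 = 11: v spans the null space of (Sigma - λ_1 I), whose rows are
  r_1 = (-6, 2, -2),  r_2 = (2, -2, 2),  r_3 = (-2, 2, -2).
  v is orthogonal to every row, so take v ∝ r_1 × r_2 = ((2)·(2) - (-2)·(-2), (-2)·(2) - (-6)·(2), (-6)·(-2) - (2)·(2)) = (0, 8, 8).
  Rescale (divide by 8): u = (0, 1, 1).
  ||u|| = √((0)² + (1)² + (1)²) = √(2) ≈ 1.4142,  v_1 = u/||u|| ≈ (0, 0.7071, 0.7071) (||v_1|| = 1).

λ_1 = 11,  λ_2 = 9,  λ_3 = 3;  v_1 ≈ (0, 0.7071, 0.7071)


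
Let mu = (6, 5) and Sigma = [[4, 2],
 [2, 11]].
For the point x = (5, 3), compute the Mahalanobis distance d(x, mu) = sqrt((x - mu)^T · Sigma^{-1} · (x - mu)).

Step 1 — centre the observation: (x - mu) = (-1, -2).

Step 2 — invert Sigma. det(Sigma) = 4·11 - (2)² = 40.
  Sigma^{-1} = (1/det) · [[d, -b], [-b, a]] = [[0.275, -0.05],
 [-0.05, 0.1]].

Step 3 — form the quadratic (x - mu)^T · Sigma^{-1} · (x - mu):
  Sigma^{-1} · (x - mu) = (-0.175, -0.15).
  (x - mu)^T · [Sigma^{-1} · (x - mu)] = (-1)·(-0.175) + (-2)·(-0.15) = 0.475.

Step 4 — take square root: d = √(0.475) ≈ 0.6892.

d(x, mu) = √(0.475) ≈ 0.6892


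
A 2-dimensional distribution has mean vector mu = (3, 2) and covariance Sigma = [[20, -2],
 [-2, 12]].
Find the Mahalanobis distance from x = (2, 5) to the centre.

Step 1 — centre the observation: (x - mu) = (-1, 3).

Step 2 — invert Sigma. det(Sigma) = 20·12 - (-2)² = 236.
  Sigma^{-1} = (1/det) · [[d, -b], [-b, a]] = [[0.0508, 0.0085],
 [0.0085, 0.0847]].

Step 3 — form the quadratic (x - mu)^T · Sigma^{-1} · (x - mu):
  Sigma^{-1} · (x - mu) = (-0.0254, 0.2458).
  (x - mu)^T · [Sigma^{-1} · (x - mu)] = (-1)·(-0.0254) + (3)·(0.2458) = 0.7627.

Step 4 — take square root: d = √(0.7627) ≈ 0.8733.

d(x, mu) = √(0.7627) ≈ 0.8733


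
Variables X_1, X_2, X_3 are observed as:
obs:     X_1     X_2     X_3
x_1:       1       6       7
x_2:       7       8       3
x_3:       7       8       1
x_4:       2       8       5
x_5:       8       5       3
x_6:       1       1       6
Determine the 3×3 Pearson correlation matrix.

Step 1 — column means:
  mean(X_1) = (1 + 7 + 7 + 2 + 8 + 1) / 6 = 26/6 = 4.3333
  mean(X_2) = (6 + 8 + 8 + 8 + 5 + 1) / 6 = 36/6 = 6
  mean(X_3) = (7 + 3 + 1 + 5 + 3 + 6) / 6 = 25/6 = 4.1667

Step 2 — sample variances and covariances s[i,j] = (1/(n-1)) · Σ_k (x_{k,i} - mean_i) · (x_{k,j} - mean_j), with n-1 = 5:
  s[X_1,X_1] = ((-3.3333)·(-3.3333) + (2.6667)·(2.6667) + (2.6667)·(2.6667) + (-2.3333)·(-2.3333) + (3.6667)·(3.6667) + (-3.3333)·(-3.3333)) / 5 = 55.3333/5 = 11.0667
  s[X_1,X_2] = ((-3.3333)·(0) + (2.6667)·(2) + (2.6667)·(2) + (-2.3333)·(2) + (3.6667)·(-1) + (-3.3333)·(-5)) / 5 = 19/5 = 3.8
  s[X_1,X_3] = ((-3.3333)·(2.8333) + (2.6667)·(-1.1667) + (2.6667)·(-3.1667) + (-2.3333)·(0.8333) + (3.6667)·(-1.1667) + (-3.3333)·(1.8333)) / 5 = -33.3333/5 = -6.6667
  s[X_2,X_2] = ((0)·(0) + (2)·(2) + (2)·(2) + (2)·(2) + (-1)·(-1) + (-5)·(-5)) / 5 = 38/5 = 7.6
  s[X_2,X_3] = ((0)·(2.8333) + (2)·(-1.1667) + (2)·(-3.1667) + (2)·(0.8333) + (-1)·(-1.1667) + (-5)·(1.8333)) / 5 = -15/5 = -3
  s[X_3,X_3] = ((2.8333)·(2.8333) + (-1.1667)·(-1.1667) + (-3.1667)·(-3.1667) + (0.8333)·(0.8333) + (-1.1667)·(-1.1667) + (1.8333)·(1.8333)) / 5 = 24.8333/5 = 4.9667
  Sample standard deviations s_i = √(s[i,i]):
  s(X_1) = √(11.0667) = 3.3267
  s(X_2) = √(7.6) = 2.7568
  s(X_3) = √(4.9667) = 2.2286

Step 3 — r_{ij} = s_{ij} / (s_i · s_j):
  r[X_1,X_1] = 1 (diagonal).
  r[X_1,X_2] = 3.8 / (3.3267 · 2.7568) = 3.8 / 9.171 = 0.4144
  r[X_1,X_3] = -6.6667 / (3.3267 · 2.2286) = -6.6667 / 7.4138 = -0.8992
  r[X_2,X_2] = 1 (diagonal).
  r[X_2,X_3] = -3 / (2.7568 · 2.2286) = -3 / 6.1438 = -0.4883
  r[X_3,X_3] = 1 (diagonal).

R is symmetric with unit diagonal. Assembling:

R = [[1, 0.4144, -0.8992],
 [0.4144, 1, -0.4883],
 [-0.8992, -0.4883, 1]]


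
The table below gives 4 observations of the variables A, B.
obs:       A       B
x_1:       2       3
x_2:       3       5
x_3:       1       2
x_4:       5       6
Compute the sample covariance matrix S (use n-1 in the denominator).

Step 1 — column means:
  mean(A) = (2 + 3 + 1 + 5) / 4 = 11/4 = 2.75
  mean(B) = (3 + 5 + 2 + 6) / 4 = 16/4 = 4

Step 2 — sample covariance S[i,j] = (1/(n-1)) · Σ_k (x_{k,i} - mean_i) · (x_{k,j} - mean_j), with n-1 = 3.
  S[A,A] = ((-0.75)·(-0.75) + (0.25)·(0.25) + (-1.75)·(-1.75) + (2.25)·(2.25)) / 3 = 8.75/3 = 2.9167
  S[A,B] = ((-0.75)·(-1) + (0.25)·(1) + (-1.75)·(-2) + (2.25)·(2)) / 3 = 9/3 = 3
  S[B,B] = ((-1)·(-1) + (1)·(1) + (-2)·(-2) + (2)·(2)) / 3 = 10/3 = 3.3333

S is symmetric (S[j,i] = S[i,j]). Assembling:

S = [[2.9167, 3],
 [3, 3.3333]]


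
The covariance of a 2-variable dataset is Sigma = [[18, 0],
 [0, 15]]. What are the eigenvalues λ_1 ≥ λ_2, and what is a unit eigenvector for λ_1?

Step 1 — characteristic polynomial of 2×2 Sigma:
  det(Sigma - λI) = λ² - trace · λ + det = 0.
  trace = 18 + 15 = 33, det = 18·15 - (0)² = 270.
Step 2 — discriminant:
  Δ = trace² - 4·det = 1089 - 1080 = 9.
Step 3 — eigenvalues:
  λ = (trace ± √Δ)/2 = (33 ± 3)/2,
  λ_1 = 18,  λ_2 = 15.

Step 4 — unit eigenvector for λ_1: Sigma is diagonal, so its eigenvectors are the coordinate axes. λ_1 = 18 is the diagonal entry on the first coordinate axis, hence
  v_1 = (1, 0) (||v_1|| = 1).

λ_1 = 18,  λ_2 = 15;  v_1 ≈ (1, 0)


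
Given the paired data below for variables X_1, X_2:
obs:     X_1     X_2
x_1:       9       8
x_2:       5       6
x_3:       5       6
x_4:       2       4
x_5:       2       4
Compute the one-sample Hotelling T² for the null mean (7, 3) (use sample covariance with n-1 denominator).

Step 1 — sample mean vector:
  mean(X_1) = (9 + 5 + 5 + 2 + 2) / 5 = 23/5 = 4.6
  mean(X_2) = (8 + 6 + 6 + 4 + 4) / 5 = 28/5 = 5.6
  x̄ = (4.6, 5.6),  deviation x̄ - mu_0 = (4.6, 5.6) - (7, 3) = (-2.4, 2.6).

Step 2 — sample covariance matrix, S[i,j] = (1/(n-1)) · Σ_k (x_{k,i} - mean_i) · (x_{k,j} - mean_j), divisor n-1 = 4:
  S[X_1,X_1] = ((4.4)·(4.4) + (0.4)·(0.4) + (0.4)·(0.4) + (-2.6)·(-2.6) + (-2.6)·(-2.6)) / 4 = 33.2/4 = 8.3
  S[X_1,X_2] = ((4.4)·(2.4) + (0.4)·(0.4) + (0.4)·(0.4) + (-2.6)·(-1.6) + (-2.6)·(-1.6)) / 4 = 19.2/4 = 4.8
  S[X_2,X_2] = ((2.4)·(2.4) + (0.4)·(0.4) + (0.4)·(0.4) + (-1.6)·(-1.6) + (-1.6)·(-1.6)) / 4 = 11.2/4 = 2.8
  S = [[8.3, 4.8],
 [4.8, 2.8]].

Step 3 — invert S. det(S) = 8.3·2.8 - (4.8)² = 0.2.
  S^{-1} = (1/det) · [[d, -b], [-b, a]] = [[14, -24],
 [-24, 41.5]].

Step 4 — quadratic form (x̄ - mu_0)^T · S^{-1} · (x̄ - mu_0):
  S^{-1} · (x̄ - mu_0) = (-96, 165.5),
  (x̄ - mu_0)^T · [...] = (-2.4)·(-96) + (2.6)·(165.5) = 660.7.

Step 5 — scale by n: T² = 5 · 660.7 = 3303.5.

T² ≈ 3303.5


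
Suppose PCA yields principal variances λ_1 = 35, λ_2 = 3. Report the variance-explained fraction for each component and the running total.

Step 1 — total variance = trace(Sigma) = Σ λ_i = 35 + 3 = 38.

Step 2 — fraction explained by component i = λ_i / Σ λ:
  PC1: 35/38 = 0.9211
  PC2: 3/38 = 0.0789

Step 3 — cumulative fraction after k components = (λ_1 + ... + λ_k) / Σ λ:
  k = 1: 35/38 = 0.9211
  k = 2: (35 + 3)/38 = 38/38 = 1

Summary (fraction, with percent):

explained: PC1 0.9211 (92.11%), PC2 0.0789 (7.89%);  cumulative: 0.9211, 1


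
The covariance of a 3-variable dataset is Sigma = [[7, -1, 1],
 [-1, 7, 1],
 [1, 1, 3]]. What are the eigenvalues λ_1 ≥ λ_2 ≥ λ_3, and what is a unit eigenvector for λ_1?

Step 1 — characteristic polynomial p(λ) = det(λI - Sigma) = λ³ - tr·λ² + c_1·λ - det, where tr = trace, c_1 = sum of the principal 2×2 minors, det = det(Sigma):
  tr = 7 + 7 + 3 = 17,
  c_1 = (7·7 - (-1)²) + (7·3 - (1)²) + (7·3 - (1)²) = 48 + 20 + 20 = 88,
  det = 7·(7·3 - (1)²) - (-1)·((-1)·3 - (1)·(1)) + (1)·((-1)·(1) - 7·(1)) = 7·(20) - (-1)·(-4) + (1)·(-8) = 128.
  So p(λ) = λ³ - 17λ² + 88λ - 128.
Step 2 — look for an integer root (rational root theorem: any rational root is an integer divisor of 128). Testing λ = 8:
  p(8) = 512 - 1088 + 704 - 128 = 0  ✓
  Dividing out (λ - 8): p(λ) = (λ - 8)(λ² - 9λ + 16).
Step 3 — remaining eigenvalues from the quadratic λ² - 9λ + 16 = 0:
  Δ = 9² - 4·16 = 81 - 64 = 17,  λ = (9 ± √17)/2 = (9 ± 4.1231)/2 ≈ 6.5616 or 2.4384.
  Sorted: λ_1 = 8,  λ_2 = 6.5616,  λ_3 = 2.4384  (check: sum = 17 = tr ✓).

Step 4 — unit eigenvector for λ_1 = 8: v spans the null space of (Sigma - λ_1 I), whose rows are
  r_1 = (-1, -1, 1),  r_2 = (-1, -1, 1),  r_3 = (1, 1, -5).
  v is orthogonal to every row, so take v ∝ r_1 × r_3 = ((-1)·(-5) - (1)·(1), (1)·(1) - (-1)·(-5), (-1)·(1) - (-1)·(1)) = (4, -4, 0).
  Rescale (divide by 4): u = (1, -1, 0).
  ||u|| = √((1)² + (-1)² + (0)²) = √(2) ≈ 1.4142,  v_1 = u/||u|| ≈ (0.7071, -0.7071, 0) (||v_1|| = 1).

λ_1 = 8,  λ_2 = 6.5616,  λ_3 = 2.4384;  v_1 ≈ (0.7071, -0.7071, 0)


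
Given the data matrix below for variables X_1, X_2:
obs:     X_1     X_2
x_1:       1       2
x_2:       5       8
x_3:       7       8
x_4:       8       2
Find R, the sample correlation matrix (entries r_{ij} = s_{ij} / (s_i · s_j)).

Step 1 — column means:
  mean(X_1) = (1 + 5 + 7 + 8) / 4 = 21/4 = 5.25
  mean(X_2) = (2 + 8 + 8 + 2) / 4 = 20/4 = 5

Step 2 — sample variances and covariances s[i,j] = (1/(n-1)) · Σ_k (x_{k,i} - mean_i) · (x_{k,j} - mean_j), with n-1 = 3:
  s[X_1,X_1] = ((-4.25)·(-4.25) + (-0.25)·(-0.25) + (1.75)·(1.75) + (2.75)·(2.75)) / 3 = 28.75/3 = 9.5833
  s[X_1,X_2] = ((-4.25)·(-3) + (-0.25)·(3) + (1.75)·(3) + (2.75)·(-3)) / 3 = 9/3 = 3
  s[X_2,X_2] = ((-3)·(-3) + (3)·(3) + (3)·(3) + (-3)·(-3)) / 3 = 36/3 = 12
  Sample standard deviations s_i = √(s[i,i]):
  s(X_1) = √(9.5833) = 3.0957
  s(X_2) = √(12) = 3.4641

Step 3 — r_{ij} = s_{ij} / (s_i · s_j):
  r[X_1,X_1] = 1 (diagonal).
  r[X_1,X_2] = 3 / (3.0957 · 3.4641) = 3 / 10.7238 = 0.2798
  r[X_2,X_2] = 1 (diagonal).

R is symmetric with unit diagonal. Assembling:

R = [[1, 0.2798],
 [0.2798, 1]]


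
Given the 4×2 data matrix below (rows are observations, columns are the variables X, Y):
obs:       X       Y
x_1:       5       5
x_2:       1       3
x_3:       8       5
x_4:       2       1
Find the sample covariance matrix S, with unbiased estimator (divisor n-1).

Step 1 — column means:
  mean(X) = (5 + 1 + 8 + 2) / 4 = 16/4 = 4
  mean(Y) = (5 + 3 + 5 + 1) / 4 = 14/4 = 3.5

Step 2 — sample covariance S[i,j] = (1/(n-1)) · Σ_k (x_{k,i} - mean_i) · (x_{k,j} - mean_j), with n-1 = 3.
  S[X,X] = ((1)·(1) + (-3)·(-3) + (4)·(4) + (-2)·(-2)) / 3 = 30/3 = 10
  S[X,Y] = ((1)·(1.5) + (-3)·(-0.5) + (4)·(1.5) + (-2)·(-2.5)) / 3 = 14/3 = 4.6667
  S[Y,Y] = ((1.5)·(1.5) + (-0.5)·(-0.5) + (1.5)·(1.5) + (-2.5)·(-2.5)) / 3 = 11/3 = 3.6667

S is symmetric (S[j,i] = S[i,j]). Assembling:

S = [[10, 4.6667],
 [4.6667, 3.6667]]
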